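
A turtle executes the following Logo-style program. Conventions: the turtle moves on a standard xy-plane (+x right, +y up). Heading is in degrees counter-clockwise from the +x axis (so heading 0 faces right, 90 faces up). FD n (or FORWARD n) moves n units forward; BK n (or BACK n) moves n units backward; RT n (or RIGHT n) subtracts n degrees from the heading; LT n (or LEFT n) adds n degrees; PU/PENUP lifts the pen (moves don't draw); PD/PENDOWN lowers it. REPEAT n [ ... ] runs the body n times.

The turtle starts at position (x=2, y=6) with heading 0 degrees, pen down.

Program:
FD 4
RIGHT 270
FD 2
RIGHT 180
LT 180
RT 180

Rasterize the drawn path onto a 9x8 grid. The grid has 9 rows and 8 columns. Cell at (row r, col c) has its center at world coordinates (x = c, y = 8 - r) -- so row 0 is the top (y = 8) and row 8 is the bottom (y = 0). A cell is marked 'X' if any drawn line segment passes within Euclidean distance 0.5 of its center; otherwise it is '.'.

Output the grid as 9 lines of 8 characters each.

Answer: ......X.
......X.
..XXXXX.
........
........
........
........
........
........

Derivation:
Segment 0: (2,6) -> (6,6)
Segment 1: (6,6) -> (6,8)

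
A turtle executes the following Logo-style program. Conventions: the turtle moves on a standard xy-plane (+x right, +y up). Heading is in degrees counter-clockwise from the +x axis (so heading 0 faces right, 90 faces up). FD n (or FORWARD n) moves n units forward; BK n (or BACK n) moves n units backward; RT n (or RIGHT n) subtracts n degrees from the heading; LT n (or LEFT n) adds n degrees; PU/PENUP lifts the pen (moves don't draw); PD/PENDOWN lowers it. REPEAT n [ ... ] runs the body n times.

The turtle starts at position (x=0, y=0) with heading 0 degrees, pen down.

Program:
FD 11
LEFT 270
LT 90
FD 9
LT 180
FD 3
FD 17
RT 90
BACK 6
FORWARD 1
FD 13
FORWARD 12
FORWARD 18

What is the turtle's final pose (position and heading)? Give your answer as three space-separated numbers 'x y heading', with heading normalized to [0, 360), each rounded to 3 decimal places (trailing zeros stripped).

Executing turtle program step by step:
Start: pos=(0,0), heading=0, pen down
FD 11: (0,0) -> (11,0) [heading=0, draw]
LT 270: heading 0 -> 270
LT 90: heading 270 -> 0
FD 9: (11,0) -> (20,0) [heading=0, draw]
LT 180: heading 0 -> 180
FD 3: (20,0) -> (17,0) [heading=180, draw]
FD 17: (17,0) -> (0,0) [heading=180, draw]
RT 90: heading 180 -> 90
BK 6: (0,0) -> (0,-6) [heading=90, draw]
FD 1: (0,-6) -> (0,-5) [heading=90, draw]
FD 13: (0,-5) -> (0,8) [heading=90, draw]
FD 12: (0,8) -> (0,20) [heading=90, draw]
FD 18: (0,20) -> (0,38) [heading=90, draw]
Final: pos=(0,38), heading=90, 9 segment(s) drawn

Answer: 0 38 90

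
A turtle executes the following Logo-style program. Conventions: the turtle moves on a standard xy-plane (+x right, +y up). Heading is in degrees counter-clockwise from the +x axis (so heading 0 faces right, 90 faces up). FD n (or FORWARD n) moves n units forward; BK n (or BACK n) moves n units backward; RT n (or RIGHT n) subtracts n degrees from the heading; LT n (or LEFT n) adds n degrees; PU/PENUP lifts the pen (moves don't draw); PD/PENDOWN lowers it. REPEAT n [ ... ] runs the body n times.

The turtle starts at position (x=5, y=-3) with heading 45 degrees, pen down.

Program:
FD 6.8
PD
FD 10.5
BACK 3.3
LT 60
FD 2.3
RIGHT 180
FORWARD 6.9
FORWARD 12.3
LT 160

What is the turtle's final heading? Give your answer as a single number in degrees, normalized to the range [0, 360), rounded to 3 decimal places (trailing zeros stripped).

Executing turtle program step by step:
Start: pos=(5,-3), heading=45, pen down
FD 6.8: (5,-3) -> (9.808,1.808) [heading=45, draw]
PD: pen down
FD 10.5: (9.808,1.808) -> (17.233,9.233) [heading=45, draw]
BK 3.3: (17.233,9.233) -> (14.899,6.899) [heading=45, draw]
LT 60: heading 45 -> 105
FD 2.3: (14.899,6.899) -> (14.304,9.121) [heading=105, draw]
RT 180: heading 105 -> 285
FD 6.9: (14.304,9.121) -> (16.09,2.456) [heading=285, draw]
FD 12.3: (16.09,2.456) -> (19.274,-9.425) [heading=285, draw]
LT 160: heading 285 -> 85
Final: pos=(19.274,-9.425), heading=85, 6 segment(s) drawn

Answer: 85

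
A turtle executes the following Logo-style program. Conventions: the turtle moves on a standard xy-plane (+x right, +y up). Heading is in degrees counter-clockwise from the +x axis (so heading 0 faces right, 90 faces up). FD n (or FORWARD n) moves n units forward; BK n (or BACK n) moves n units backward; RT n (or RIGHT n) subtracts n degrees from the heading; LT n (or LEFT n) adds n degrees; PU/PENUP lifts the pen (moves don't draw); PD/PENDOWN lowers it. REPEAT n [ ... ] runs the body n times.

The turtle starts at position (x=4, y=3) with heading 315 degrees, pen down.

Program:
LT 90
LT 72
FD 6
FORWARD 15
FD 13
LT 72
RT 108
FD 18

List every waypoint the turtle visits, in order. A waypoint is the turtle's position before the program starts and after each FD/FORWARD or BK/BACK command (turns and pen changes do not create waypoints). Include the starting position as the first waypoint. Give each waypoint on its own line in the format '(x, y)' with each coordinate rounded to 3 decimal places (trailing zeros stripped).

Answer: (4, 3)
(1.276, 8.346)
(-5.534, 21.711)
(-11.436, 33.294)
(-8.62, 51.073)

Derivation:
Executing turtle program step by step:
Start: pos=(4,3), heading=315, pen down
LT 90: heading 315 -> 45
LT 72: heading 45 -> 117
FD 6: (4,3) -> (1.276,8.346) [heading=117, draw]
FD 15: (1.276,8.346) -> (-5.534,21.711) [heading=117, draw]
FD 13: (-5.534,21.711) -> (-11.436,33.294) [heading=117, draw]
LT 72: heading 117 -> 189
RT 108: heading 189 -> 81
FD 18: (-11.436,33.294) -> (-8.62,51.073) [heading=81, draw]
Final: pos=(-8.62,51.073), heading=81, 4 segment(s) drawn
Waypoints (5 total):
(4, 3)
(1.276, 8.346)
(-5.534, 21.711)
(-11.436, 33.294)
(-8.62, 51.073)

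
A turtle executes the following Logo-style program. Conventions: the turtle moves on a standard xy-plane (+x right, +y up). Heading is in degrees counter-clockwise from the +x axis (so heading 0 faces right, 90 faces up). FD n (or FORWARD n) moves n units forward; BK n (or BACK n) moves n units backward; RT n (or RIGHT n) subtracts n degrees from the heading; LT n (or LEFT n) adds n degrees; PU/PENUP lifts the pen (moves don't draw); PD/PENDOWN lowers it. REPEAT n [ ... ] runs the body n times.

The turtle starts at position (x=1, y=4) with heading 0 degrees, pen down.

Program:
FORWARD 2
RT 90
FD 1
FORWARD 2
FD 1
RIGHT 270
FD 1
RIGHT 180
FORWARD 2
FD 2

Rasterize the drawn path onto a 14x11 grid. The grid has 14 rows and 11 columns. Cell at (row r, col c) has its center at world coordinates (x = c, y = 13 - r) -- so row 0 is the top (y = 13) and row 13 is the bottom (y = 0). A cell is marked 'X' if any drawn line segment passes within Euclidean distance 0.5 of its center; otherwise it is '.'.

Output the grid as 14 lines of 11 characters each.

Segment 0: (1,4) -> (3,4)
Segment 1: (3,4) -> (3,3)
Segment 2: (3,3) -> (3,1)
Segment 3: (3,1) -> (3,0)
Segment 4: (3,0) -> (4,0)
Segment 5: (4,0) -> (2,-0)
Segment 6: (2,-0) -> (0,-0)

Answer: ...........
...........
...........
...........
...........
...........
...........
...........
...........
.XXX.......
...X.......
...X.......
...X.......
XXXXX......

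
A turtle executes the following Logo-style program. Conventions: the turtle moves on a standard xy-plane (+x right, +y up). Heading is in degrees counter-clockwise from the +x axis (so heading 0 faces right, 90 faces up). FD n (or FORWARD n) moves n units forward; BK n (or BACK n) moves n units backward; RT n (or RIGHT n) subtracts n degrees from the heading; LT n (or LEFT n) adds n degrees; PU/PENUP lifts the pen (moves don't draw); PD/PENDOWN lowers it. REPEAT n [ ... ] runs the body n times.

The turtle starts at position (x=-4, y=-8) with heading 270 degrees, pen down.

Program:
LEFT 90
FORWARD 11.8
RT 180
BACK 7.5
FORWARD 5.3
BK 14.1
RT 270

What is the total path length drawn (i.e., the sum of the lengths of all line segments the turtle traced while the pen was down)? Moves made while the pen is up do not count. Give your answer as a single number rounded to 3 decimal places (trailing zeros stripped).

Executing turtle program step by step:
Start: pos=(-4,-8), heading=270, pen down
LT 90: heading 270 -> 0
FD 11.8: (-4,-8) -> (7.8,-8) [heading=0, draw]
RT 180: heading 0 -> 180
BK 7.5: (7.8,-8) -> (15.3,-8) [heading=180, draw]
FD 5.3: (15.3,-8) -> (10,-8) [heading=180, draw]
BK 14.1: (10,-8) -> (24.1,-8) [heading=180, draw]
RT 270: heading 180 -> 270
Final: pos=(24.1,-8), heading=270, 4 segment(s) drawn

Segment lengths:
  seg 1: (-4,-8) -> (7.8,-8), length = 11.8
  seg 2: (7.8,-8) -> (15.3,-8), length = 7.5
  seg 3: (15.3,-8) -> (10,-8), length = 5.3
  seg 4: (10,-8) -> (24.1,-8), length = 14.1
Total = 38.7

Answer: 38.7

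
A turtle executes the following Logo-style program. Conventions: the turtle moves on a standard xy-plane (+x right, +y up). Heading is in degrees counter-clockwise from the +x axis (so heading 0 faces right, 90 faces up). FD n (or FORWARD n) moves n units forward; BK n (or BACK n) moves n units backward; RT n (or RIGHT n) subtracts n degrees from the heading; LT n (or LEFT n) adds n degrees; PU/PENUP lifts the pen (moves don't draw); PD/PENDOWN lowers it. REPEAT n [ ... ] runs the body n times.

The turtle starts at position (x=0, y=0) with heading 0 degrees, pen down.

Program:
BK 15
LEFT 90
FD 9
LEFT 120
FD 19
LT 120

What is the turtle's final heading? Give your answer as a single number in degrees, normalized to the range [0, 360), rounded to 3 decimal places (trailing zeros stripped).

Executing turtle program step by step:
Start: pos=(0,0), heading=0, pen down
BK 15: (0,0) -> (-15,0) [heading=0, draw]
LT 90: heading 0 -> 90
FD 9: (-15,0) -> (-15,9) [heading=90, draw]
LT 120: heading 90 -> 210
FD 19: (-15,9) -> (-31.454,-0.5) [heading=210, draw]
LT 120: heading 210 -> 330
Final: pos=(-31.454,-0.5), heading=330, 3 segment(s) drawn

Answer: 330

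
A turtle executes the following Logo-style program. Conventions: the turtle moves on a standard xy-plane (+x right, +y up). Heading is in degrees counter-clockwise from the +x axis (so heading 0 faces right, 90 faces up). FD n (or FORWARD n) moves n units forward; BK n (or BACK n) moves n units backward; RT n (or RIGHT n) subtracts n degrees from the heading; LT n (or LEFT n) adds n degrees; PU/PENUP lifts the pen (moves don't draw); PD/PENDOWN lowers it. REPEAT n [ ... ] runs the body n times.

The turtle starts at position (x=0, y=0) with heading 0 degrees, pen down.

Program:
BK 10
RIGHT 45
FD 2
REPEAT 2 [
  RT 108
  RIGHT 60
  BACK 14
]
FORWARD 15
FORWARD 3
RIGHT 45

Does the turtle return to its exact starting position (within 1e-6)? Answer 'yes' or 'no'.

Answer: no

Derivation:
Executing turtle program step by step:
Start: pos=(0,0), heading=0, pen down
BK 10: (0,0) -> (-10,0) [heading=0, draw]
RT 45: heading 0 -> 315
FD 2: (-10,0) -> (-8.586,-1.414) [heading=315, draw]
REPEAT 2 [
  -- iteration 1/2 --
  RT 108: heading 315 -> 207
  RT 60: heading 207 -> 147
  BK 14: (-8.586,-1.414) -> (3.156,-9.039) [heading=147, draw]
  -- iteration 2/2 --
  RT 108: heading 147 -> 39
  RT 60: heading 39 -> 339
  BK 14: (3.156,-9.039) -> (-9.915,-4.022) [heading=339, draw]
]
FD 15: (-9.915,-4.022) -> (4.089,-9.398) [heading=339, draw]
FD 3: (4.089,-9.398) -> (6.89,-10.473) [heading=339, draw]
RT 45: heading 339 -> 294
Final: pos=(6.89,-10.473), heading=294, 6 segment(s) drawn

Start position: (0, 0)
Final position: (6.89, -10.473)
Distance = 12.536; >= 1e-6 -> NOT closed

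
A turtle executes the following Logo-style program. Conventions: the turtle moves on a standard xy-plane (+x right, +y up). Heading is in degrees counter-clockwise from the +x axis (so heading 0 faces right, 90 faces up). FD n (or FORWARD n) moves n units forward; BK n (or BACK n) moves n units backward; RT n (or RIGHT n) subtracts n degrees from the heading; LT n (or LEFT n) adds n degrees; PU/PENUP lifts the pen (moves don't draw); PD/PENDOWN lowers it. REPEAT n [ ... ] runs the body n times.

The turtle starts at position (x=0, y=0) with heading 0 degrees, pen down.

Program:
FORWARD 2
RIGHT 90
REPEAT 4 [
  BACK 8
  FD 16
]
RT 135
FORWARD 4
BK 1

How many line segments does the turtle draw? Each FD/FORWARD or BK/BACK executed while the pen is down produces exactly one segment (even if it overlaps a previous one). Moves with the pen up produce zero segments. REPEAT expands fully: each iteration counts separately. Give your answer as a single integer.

Answer: 11

Derivation:
Executing turtle program step by step:
Start: pos=(0,0), heading=0, pen down
FD 2: (0,0) -> (2,0) [heading=0, draw]
RT 90: heading 0 -> 270
REPEAT 4 [
  -- iteration 1/4 --
  BK 8: (2,0) -> (2,8) [heading=270, draw]
  FD 16: (2,8) -> (2,-8) [heading=270, draw]
  -- iteration 2/4 --
  BK 8: (2,-8) -> (2,0) [heading=270, draw]
  FD 16: (2,0) -> (2,-16) [heading=270, draw]
  -- iteration 3/4 --
  BK 8: (2,-16) -> (2,-8) [heading=270, draw]
  FD 16: (2,-8) -> (2,-24) [heading=270, draw]
  -- iteration 4/4 --
  BK 8: (2,-24) -> (2,-16) [heading=270, draw]
  FD 16: (2,-16) -> (2,-32) [heading=270, draw]
]
RT 135: heading 270 -> 135
FD 4: (2,-32) -> (-0.828,-29.172) [heading=135, draw]
BK 1: (-0.828,-29.172) -> (-0.121,-29.879) [heading=135, draw]
Final: pos=(-0.121,-29.879), heading=135, 11 segment(s) drawn
Segments drawn: 11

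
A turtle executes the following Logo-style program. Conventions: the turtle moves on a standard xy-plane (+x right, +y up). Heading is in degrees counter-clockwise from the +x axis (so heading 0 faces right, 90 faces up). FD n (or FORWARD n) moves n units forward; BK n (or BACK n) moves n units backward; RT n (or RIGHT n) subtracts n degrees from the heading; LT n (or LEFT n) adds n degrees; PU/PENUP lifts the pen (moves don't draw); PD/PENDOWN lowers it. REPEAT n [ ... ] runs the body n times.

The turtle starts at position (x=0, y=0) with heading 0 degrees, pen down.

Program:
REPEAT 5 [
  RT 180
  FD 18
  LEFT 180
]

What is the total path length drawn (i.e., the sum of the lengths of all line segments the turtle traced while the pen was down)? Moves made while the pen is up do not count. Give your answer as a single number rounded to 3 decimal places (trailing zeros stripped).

Executing turtle program step by step:
Start: pos=(0,0), heading=0, pen down
REPEAT 5 [
  -- iteration 1/5 --
  RT 180: heading 0 -> 180
  FD 18: (0,0) -> (-18,0) [heading=180, draw]
  LT 180: heading 180 -> 0
  -- iteration 2/5 --
  RT 180: heading 0 -> 180
  FD 18: (-18,0) -> (-36,0) [heading=180, draw]
  LT 180: heading 180 -> 0
  -- iteration 3/5 --
  RT 180: heading 0 -> 180
  FD 18: (-36,0) -> (-54,0) [heading=180, draw]
  LT 180: heading 180 -> 0
  -- iteration 4/5 --
  RT 180: heading 0 -> 180
  FD 18: (-54,0) -> (-72,0) [heading=180, draw]
  LT 180: heading 180 -> 0
  -- iteration 5/5 --
  RT 180: heading 0 -> 180
  FD 18: (-72,0) -> (-90,0) [heading=180, draw]
  LT 180: heading 180 -> 0
]
Final: pos=(-90,0), heading=0, 5 segment(s) drawn

Segment lengths:
  seg 1: (0,0) -> (-18,0), length = 18
  seg 2: (-18,0) -> (-36,0), length = 18
  seg 3: (-36,0) -> (-54,0), length = 18
  seg 4: (-54,0) -> (-72,0), length = 18
  seg 5: (-72,0) -> (-90,0), length = 18
Total = 90

Answer: 90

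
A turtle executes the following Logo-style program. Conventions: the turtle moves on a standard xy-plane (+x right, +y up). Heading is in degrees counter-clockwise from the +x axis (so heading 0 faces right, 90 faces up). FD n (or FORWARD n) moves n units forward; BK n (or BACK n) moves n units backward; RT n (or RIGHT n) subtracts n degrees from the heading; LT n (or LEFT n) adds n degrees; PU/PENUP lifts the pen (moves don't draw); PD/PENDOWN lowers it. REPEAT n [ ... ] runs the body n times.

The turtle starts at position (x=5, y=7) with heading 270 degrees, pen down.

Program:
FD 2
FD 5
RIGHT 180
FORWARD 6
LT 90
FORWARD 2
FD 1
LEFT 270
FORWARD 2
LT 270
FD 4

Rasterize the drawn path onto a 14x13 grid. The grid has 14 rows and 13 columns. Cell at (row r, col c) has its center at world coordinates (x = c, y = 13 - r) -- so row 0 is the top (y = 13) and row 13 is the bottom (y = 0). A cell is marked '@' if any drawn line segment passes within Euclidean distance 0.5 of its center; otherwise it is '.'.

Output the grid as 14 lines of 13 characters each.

Segment 0: (5,7) -> (5,5)
Segment 1: (5,5) -> (5,0)
Segment 2: (5,0) -> (5,6)
Segment 3: (5,6) -> (3,6)
Segment 4: (3,6) -> (2,6)
Segment 5: (2,6) -> (2,8)
Segment 6: (2,8) -> (6,8)

Answer: .............
.............
.............
.............
.............
..@@@@@......
..@..@.......
..@@@@.......
.....@.......
.....@.......
.....@.......
.....@.......
.....@.......
.....@.......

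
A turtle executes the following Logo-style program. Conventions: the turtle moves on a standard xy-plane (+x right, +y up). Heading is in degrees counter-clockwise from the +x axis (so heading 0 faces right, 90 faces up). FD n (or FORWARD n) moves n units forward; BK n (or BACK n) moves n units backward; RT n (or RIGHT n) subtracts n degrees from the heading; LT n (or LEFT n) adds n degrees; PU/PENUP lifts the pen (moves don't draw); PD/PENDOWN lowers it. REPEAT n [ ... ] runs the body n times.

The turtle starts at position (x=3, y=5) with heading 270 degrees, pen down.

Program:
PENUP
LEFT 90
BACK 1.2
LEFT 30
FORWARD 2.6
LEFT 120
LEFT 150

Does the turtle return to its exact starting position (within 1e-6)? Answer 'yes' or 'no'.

Answer: no

Derivation:
Executing turtle program step by step:
Start: pos=(3,5), heading=270, pen down
PU: pen up
LT 90: heading 270 -> 0
BK 1.2: (3,5) -> (1.8,5) [heading=0, move]
LT 30: heading 0 -> 30
FD 2.6: (1.8,5) -> (4.052,6.3) [heading=30, move]
LT 120: heading 30 -> 150
LT 150: heading 150 -> 300
Final: pos=(4.052,6.3), heading=300, 0 segment(s) drawn

Start position: (3, 5)
Final position: (4.052, 6.3)
Distance = 1.672; >= 1e-6 -> NOT closed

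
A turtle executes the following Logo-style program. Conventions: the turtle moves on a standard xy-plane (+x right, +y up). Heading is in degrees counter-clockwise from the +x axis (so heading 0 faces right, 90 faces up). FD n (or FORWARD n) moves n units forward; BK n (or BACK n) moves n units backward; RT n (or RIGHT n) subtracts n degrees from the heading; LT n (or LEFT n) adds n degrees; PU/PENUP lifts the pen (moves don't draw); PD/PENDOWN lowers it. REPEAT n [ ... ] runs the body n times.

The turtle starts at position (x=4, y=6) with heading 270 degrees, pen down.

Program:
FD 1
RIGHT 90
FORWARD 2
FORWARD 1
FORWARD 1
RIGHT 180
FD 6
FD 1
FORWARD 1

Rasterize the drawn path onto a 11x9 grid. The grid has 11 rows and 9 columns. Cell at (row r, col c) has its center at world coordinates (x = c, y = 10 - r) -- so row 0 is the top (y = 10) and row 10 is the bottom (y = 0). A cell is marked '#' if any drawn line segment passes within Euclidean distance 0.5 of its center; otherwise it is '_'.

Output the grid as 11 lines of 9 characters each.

Answer: _________
_________
_________
_________
____#____
#########
_________
_________
_________
_________
_________

Derivation:
Segment 0: (4,6) -> (4,5)
Segment 1: (4,5) -> (2,5)
Segment 2: (2,5) -> (1,5)
Segment 3: (1,5) -> (0,5)
Segment 4: (0,5) -> (6,5)
Segment 5: (6,5) -> (7,5)
Segment 6: (7,5) -> (8,5)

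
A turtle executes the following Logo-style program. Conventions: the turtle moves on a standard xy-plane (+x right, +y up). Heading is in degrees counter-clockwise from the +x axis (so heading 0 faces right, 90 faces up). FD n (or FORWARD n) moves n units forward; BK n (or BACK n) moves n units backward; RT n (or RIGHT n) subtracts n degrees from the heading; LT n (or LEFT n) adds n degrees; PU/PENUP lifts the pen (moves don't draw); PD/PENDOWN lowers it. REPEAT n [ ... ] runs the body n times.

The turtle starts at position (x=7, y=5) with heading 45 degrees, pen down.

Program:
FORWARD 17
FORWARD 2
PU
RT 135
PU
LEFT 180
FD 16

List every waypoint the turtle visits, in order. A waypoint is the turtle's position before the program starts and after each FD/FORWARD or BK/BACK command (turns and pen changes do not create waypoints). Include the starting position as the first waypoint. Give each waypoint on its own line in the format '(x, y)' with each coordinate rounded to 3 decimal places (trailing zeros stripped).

Answer: (7, 5)
(19.021, 17.021)
(20.435, 18.435)
(20.435, 34.435)

Derivation:
Executing turtle program step by step:
Start: pos=(7,5), heading=45, pen down
FD 17: (7,5) -> (19.021,17.021) [heading=45, draw]
FD 2: (19.021,17.021) -> (20.435,18.435) [heading=45, draw]
PU: pen up
RT 135: heading 45 -> 270
PU: pen up
LT 180: heading 270 -> 90
FD 16: (20.435,18.435) -> (20.435,34.435) [heading=90, move]
Final: pos=(20.435,34.435), heading=90, 2 segment(s) drawn
Waypoints (4 total):
(7, 5)
(19.021, 17.021)
(20.435, 18.435)
(20.435, 34.435)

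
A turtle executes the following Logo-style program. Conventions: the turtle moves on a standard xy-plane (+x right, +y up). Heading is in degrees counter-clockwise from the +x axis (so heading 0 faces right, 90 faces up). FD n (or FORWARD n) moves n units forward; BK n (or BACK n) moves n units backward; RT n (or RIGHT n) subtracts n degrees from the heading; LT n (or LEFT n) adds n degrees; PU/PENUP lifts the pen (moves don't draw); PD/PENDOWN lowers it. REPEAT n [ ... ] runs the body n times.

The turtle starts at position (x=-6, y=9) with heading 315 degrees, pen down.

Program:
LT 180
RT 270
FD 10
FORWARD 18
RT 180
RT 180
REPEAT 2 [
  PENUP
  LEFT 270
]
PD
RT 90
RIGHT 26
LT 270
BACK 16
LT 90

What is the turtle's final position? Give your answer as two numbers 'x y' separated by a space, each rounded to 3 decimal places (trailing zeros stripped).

Executing turtle program step by step:
Start: pos=(-6,9), heading=315, pen down
LT 180: heading 315 -> 135
RT 270: heading 135 -> 225
FD 10: (-6,9) -> (-13.071,1.929) [heading=225, draw]
FD 18: (-13.071,1.929) -> (-25.799,-10.799) [heading=225, draw]
RT 180: heading 225 -> 45
RT 180: heading 45 -> 225
REPEAT 2 [
  -- iteration 1/2 --
  PU: pen up
  LT 270: heading 225 -> 135
  -- iteration 2/2 --
  PU: pen up
  LT 270: heading 135 -> 45
]
PD: pen down
RT 90: heading 45 -> 315
RT 26: heading 315 -> 289
LT 270: heading 289 -> 199
BK 16: (-25.799,-10.799) -> (-10.671,-5.59) [heading=199, draw]
LT 90: heading 199 -> 289
Final: pos=(-10.671,-5.59), heading=289, 3 segment(s) drawn

Answer: -10.671 -5.59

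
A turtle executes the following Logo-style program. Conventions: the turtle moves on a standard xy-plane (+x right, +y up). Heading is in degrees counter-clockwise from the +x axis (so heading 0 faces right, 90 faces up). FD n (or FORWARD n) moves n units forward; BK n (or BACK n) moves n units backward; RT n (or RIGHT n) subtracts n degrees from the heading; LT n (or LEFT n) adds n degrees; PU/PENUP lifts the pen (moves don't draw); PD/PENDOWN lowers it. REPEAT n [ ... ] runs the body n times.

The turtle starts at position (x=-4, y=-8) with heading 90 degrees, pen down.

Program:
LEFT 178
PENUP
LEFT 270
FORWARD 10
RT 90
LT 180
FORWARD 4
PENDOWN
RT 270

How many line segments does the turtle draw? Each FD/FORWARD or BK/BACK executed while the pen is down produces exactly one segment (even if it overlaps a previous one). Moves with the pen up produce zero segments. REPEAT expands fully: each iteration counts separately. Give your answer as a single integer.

Executing turtle program step by step:
Start: pos=(-4,-8), heading=90, pen down
LT 178: heading 90 -> 268
PU: pen up
LT 270: heading 268 -> 178
FD 10: (-4,-8) -> (-13.994,-7.651) [heading=178, move]
RT 90: heading 178 -> 88
LT 180: heading 88 -> 268
FD 4: (-13.994,-7.651) -> (-14.134,-11.649) [heading=268, move]
PD: pen down
RT 270: heading 268 -> 358
Final: pos=(-14.134,-11.649), heading=358, 0 segment(s) drawn
Segments drawn: 0

Answer: 0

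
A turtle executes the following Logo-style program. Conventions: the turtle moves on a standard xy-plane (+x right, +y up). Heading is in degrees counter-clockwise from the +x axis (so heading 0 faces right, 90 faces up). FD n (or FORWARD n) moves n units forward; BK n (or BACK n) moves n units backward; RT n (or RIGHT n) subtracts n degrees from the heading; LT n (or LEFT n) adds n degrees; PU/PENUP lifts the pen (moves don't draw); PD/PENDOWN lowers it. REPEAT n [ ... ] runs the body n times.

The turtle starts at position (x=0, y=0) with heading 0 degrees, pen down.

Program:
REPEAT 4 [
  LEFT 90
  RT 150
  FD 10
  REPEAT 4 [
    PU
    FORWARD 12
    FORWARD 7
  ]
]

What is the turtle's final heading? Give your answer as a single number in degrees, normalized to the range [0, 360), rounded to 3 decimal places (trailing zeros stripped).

Executing turtle program step by step:
Start: pos=(0,0), heading=0, pen down
REPEAT 4 [
  -- iteration 1/4 --
  LT 90: heading 0 -> 90
  RT 150: heading 90 -> 300
  FD 10: (0,0) -> (5,-8.66) [heading=300, draw]
  REPEAT 4 [
    -- iteration 1/4 --
    PU: pen up
    FD 12: (5,-8.66) -> (11,-19.053) [heading=300, move]
    FD 7: (11,-19.053) -> (14.5,-25.115) [heading=300, move]
    -- iteration 2/4 --
    PU: pen up
    FD 12: (14.5,-25.115) -> (20.5,-35.507) [heading=300, move]
    FD 7: (20.5,-35.507) -> (24,-41.569) [heading=300, move]
    -- iteration 3/4 --
    PU: pen up
    FD 12: (24,-41.569) -> (30,-51.962) [heading=300, move]
    FD 7: (30,-51.962) -> (33.5,-58.024) [heading=300, move]
    -- iteration 4/4 --
    PU: pen up
    FD 12: (33.5,-58.024) -> (39.5,-68.416) [heading=300, move]
    FD 7: (39.5,-68.416) -> (43,-74.478) [heading=300, move]
  ]
  -- iteration 2/4 --
  LT 90: heading 300 -> 30
  RT 150: heading 30 -> 240
  FD 10: (43,-74.478) -> (38,-83.138) [heading=240, move]
  REPEAT 4 [
    -- iteration 1/4 --
    PU: pen up
    FD 12: (38,-83.138) -> (32,-93.531) [heading=240, move]
    FD 7: (32,-93.531) -> (28.5,-99.593) [heading=240, move]
    -- iteration 2/4 --
    PU: pen up
    FD 12: (28.5,-99.593) -> (22.5,-109.985) [heading=240, move]
    FD 7: (22.5,-109.985) -> (19,-116.047) [heading=240, move]
    -- iteration 3/4 --
    PU: pen up
    FD 12: (19,-116.047) -> (13,-126.44) [heading=240, move]
    FD 7: (13,-126.44) -> (9.5,-132.502) [heading=240, move]
    -- iteration 4/4 --
    PU: pen up
    FD 12: (9.5,-132.502) -> (3.5,-142.894) [heading=240, move]
    FD 7: (3.5,-142.894) -> (0,-148.956) [heading=240, move]
  ]
  -- iteration 3/4 --
  LT 90: heading 240 -> 330
  RT 150: heading 330 -> 180
  FD 10: (0,-148.956) -> (-10,-148.956) [heading=180, move]
  REPEAT 4 [
    -- iteration 1/4 --
    PU: pen up
    FD 12: (-10,-148.956) -> (-22,-148.956) [heading=180, move]
    FD 7: (-22,-148.956) -> (-29,-148.956) [heading=180, move]
    -- iteration 2/4 --
    PU: pen up
    FD 12: (-29,-148.956) -> (-41,-148.956) [heading=180, move]
    FD 7: (-41,-148.956) -> (-48,-148.956) [heading=180, move]
    -- iteration 3/4 --
    PU: pen up
    FD 12: (-48,-148.956) -> (-60,-148.956) [heading=180, move]
    FD 7: (-60,-148.956) -> (-67,-148.956) [heading=180, move]
    -- iteration 4/4 --
    PU: pen up
    FD 12: (-67,-148.956) -> (-79,-148.956) [heading=180, move]
    FD 7: (-79,-148.956) -> (-86,-148.956) [heading=180, move]
  ]
  -- iteration 4/4 --
  LT 90: heading 180 -> 270
  RT 150: heading 270 -> 120
  FD 10: (-86,-148.956) -> (-91,-140.296) [heading=120, move]
  REPEAT 4 [
    -- iteration 1/4 --
    PU: pen up
    FD 12: (-91,-140.296) -> (-97,-129.904) [heading=120, move]
    FD 7: (-97,-129.904) -> (-100.5,-123.842) [heading=120, move]
    -- iteration 2/4 --
    PU: pen up
    FD 12: (-100.5,-123.842) -> (-106.5,-113.449) [heading=120, move]
    FD 7: (-106.5,-113.449) -> (-110,-107.387) [heading=120, move]
    -- iteration 3/4 --
    PU: pen up
    FD 12: (-110,-107.387) -> (-116,-96.995) [heading=120, move]
    FD 7: (-116,-96.995) -> (-119.5,-90.933) [heading=120, move]
    -- iteration 4/4 --
    PU: pen up
    FD 12: (-119.5,-90.933) -> (-125.5,-80.54) [heading=120, move]
    FD 7: (-125.5,-80.54) -> (-129,-74.478) [heading=120, move]
  ]
]
Final: pos=(-129,-74.478), heading=120, 1 segment(s) drawn

Answer: 120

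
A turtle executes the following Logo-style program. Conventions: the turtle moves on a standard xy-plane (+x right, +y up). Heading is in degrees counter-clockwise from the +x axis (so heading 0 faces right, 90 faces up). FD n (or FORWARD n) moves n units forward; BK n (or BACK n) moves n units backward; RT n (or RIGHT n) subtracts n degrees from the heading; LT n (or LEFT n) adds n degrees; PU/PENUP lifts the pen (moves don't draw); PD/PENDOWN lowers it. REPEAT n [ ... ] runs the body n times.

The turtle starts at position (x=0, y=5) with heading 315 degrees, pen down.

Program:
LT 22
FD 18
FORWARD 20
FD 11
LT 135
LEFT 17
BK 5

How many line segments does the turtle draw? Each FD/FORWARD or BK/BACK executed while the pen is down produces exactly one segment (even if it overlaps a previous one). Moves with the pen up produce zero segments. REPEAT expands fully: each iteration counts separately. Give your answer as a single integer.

Answer: 4

Derivation:
Executing turtle program step by step:
Start: pos=(0,5), heading=315, pen down
LT 22: heading 315 -> 337
FD 18: (0,5) -> (16.569,-2.033) [heading=337, draw]
FD 20: (16.569,-2.033) -> (34.979,-9.848) [heading=337, draw]
FD 11: (34.979,-9.848) -> (45.105,-14.146) [heading=337, draw]
LT 135: heading 337 -> 112
LT 17: heading 112 -> 129
BK 5: (45.105,-14.146) -> (48.251,-18.032) [heading=129, draw]
Final: pos=(48.251,-18.032), heading=129, 4 segment(s) drawn
Segments drawn: 4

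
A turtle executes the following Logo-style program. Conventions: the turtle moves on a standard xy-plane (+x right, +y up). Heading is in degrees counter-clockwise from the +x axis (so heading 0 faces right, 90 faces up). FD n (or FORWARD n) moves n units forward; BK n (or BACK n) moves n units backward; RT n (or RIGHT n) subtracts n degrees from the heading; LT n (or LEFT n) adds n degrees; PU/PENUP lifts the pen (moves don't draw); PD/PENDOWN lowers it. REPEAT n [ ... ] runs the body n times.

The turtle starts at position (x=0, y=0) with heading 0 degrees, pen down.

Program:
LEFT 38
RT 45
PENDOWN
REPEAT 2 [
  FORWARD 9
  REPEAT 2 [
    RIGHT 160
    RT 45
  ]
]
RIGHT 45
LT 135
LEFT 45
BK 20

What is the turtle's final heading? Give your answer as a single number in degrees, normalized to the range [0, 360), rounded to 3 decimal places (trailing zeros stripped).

Answer: 28

Derivation:
Executing turtle program step by step:
Start: pos=(0,0), heading=0, pen down
LT 38: heading 0 -> 38
RT 45: heading 38 -> 353
PD: pen down
REPEAT 2 [
  -- iteration 1/2 --
  FD 9: (0,0) -> (8.933,-1.097) [heading=353, draw]
  REPEAT 2 [
    -- iteration 1/2 --
    RT 160: heading 353 -> 193
    RT 45: heading 193 -> 148
    -- iteration 2/2 --
    RT 160: heading 148 -> 348
    RT 45: heading 348 -> 303
  ]
  -- iteration 2/2 --
  FD 9: (8.933,-1.097) -> (13.835,-8.645) [heading=303, draw]
  REPEAT 2 [
    -- iteration 1/2 --
    RT 160: heading 303 -> 143
    RT 45: heading 143 -> 98
    -- iteration 2/2 --
    RT 160: heading 98 -> 298
    RT 45: heading 298 -> 253
  ]
]
RT 45: heading 253 -> 208
LT 135: heading 208 -> 343
LT 45: heading 343 -> 28
BK 20: (13.835,-8.645) -> (-3.824,-18.034) [heading=28, draw]
Final: pos=(-3.824,-18.034), heading=28, 3 segment(s) drawn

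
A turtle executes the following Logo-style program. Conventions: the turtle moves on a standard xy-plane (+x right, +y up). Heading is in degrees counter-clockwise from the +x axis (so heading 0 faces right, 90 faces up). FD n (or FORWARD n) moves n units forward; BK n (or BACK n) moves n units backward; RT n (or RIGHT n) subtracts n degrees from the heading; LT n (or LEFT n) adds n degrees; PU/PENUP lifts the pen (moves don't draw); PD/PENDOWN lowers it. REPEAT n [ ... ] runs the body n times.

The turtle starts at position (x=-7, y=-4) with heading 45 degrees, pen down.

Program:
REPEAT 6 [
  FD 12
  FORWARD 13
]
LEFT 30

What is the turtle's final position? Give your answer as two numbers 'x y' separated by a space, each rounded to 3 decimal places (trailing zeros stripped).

Answer: 99.066 102.066

Derivation:
Executing turtle program step by step:
Start: pos=(-7,-4), heading=45, pen down
REPEAT 6 [
  -- iteration 1/6 --
  FD 12: (-7,-4) -> (1.485,4.485) [heading=45, draw]
  FD 13: (1.485,4.485) -> (10.678,13.678) [heading=45, draw]
  -- iteration 2/6 --
  FD 12: (10.678,13.678) -> (19.163,22.163) [heading=45, draw]
  FD 13: (19.163,22.163) -> (28.355,31.355) [heading=45, draw]
  -- iteration 3/6 --
  FD 12: (28.355,31.355) -> (36.841,39.841) [heading=45, draw]
  FD 13: (36.841,39.841) -> (46.033,49.033) [heading=45, draw]
  -- iteration 4/6 --
  FD 12: (46.033,49.033) -> (54.518,57.518) [heading=45, draw]
  FD 13: (54.518,57.518) -> (63.711,66.711) [heading=45, draw]
  -- iteration 5/6 --
  FD 12: (63.711,66.711) -> (72.196,75.196) [heading=45, draw]
  FD 13: (72.196,75.196) -> (81.388,84.388) [heading=45, draw]
  -- iteration 6/6 --
  FD 12: (81.388,84.388) -> (89.874,92.874) [heading=45, draw]
  FD 13: (89.874,92.874) -> (99.066,102.066) [heading=45, draw]
]
LT 30: heading 45 -> 75
Final: pos=(99.066,102.066), heading=75, 12 segment(s) drawn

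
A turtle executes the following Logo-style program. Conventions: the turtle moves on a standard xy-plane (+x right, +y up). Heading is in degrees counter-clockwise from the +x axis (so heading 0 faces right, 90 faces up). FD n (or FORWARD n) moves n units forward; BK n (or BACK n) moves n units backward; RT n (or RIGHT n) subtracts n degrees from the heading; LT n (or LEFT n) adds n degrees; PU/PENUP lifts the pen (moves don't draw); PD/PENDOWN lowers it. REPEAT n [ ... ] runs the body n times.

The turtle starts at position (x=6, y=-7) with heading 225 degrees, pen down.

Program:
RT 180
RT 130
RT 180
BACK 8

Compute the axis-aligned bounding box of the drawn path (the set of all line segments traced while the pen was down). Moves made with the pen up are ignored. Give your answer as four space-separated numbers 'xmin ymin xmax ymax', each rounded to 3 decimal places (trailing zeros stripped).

Executing turtle program step by step:
Start: pos=(6,-7), heading=225, pen down
RT 180: heading 225 -> 45
RT 130: heading 45 -> 275
RT 180: heading 275 -> 95
BK 8: (6,-7) -> (6.697,-14.97) [heading=95, draw]
Final: pos=(6.697,-14.97), heading=95, 1 segment(s) drawn

Segment endpoints: x in {6, 6.697}, y in {-14.97, -7}
xmin=6, ymin=-14.97, xmax=6.697, ymax=-7

Answer: 6 -14.97 6.697 -7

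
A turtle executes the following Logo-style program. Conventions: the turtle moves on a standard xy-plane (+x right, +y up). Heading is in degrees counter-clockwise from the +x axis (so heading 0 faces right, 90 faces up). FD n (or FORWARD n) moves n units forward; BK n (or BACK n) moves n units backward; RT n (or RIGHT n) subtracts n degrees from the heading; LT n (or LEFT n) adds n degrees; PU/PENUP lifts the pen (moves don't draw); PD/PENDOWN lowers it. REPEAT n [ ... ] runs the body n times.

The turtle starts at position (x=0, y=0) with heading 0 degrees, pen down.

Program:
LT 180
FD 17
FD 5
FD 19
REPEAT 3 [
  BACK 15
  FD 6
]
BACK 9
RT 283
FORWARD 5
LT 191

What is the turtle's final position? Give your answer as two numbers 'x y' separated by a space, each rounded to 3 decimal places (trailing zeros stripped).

Answer: -6.125 -4.872

Derivation:
Executing turtle program step by step:
Start: pos=(0,0), heading=0, pen down
LT 180: heading 0 -> 180
FD 17: (0,0) -> (-17,0) [heading=180, draw]
FD 5: (-17,0) -> (-22,0) [heading=180, draw]
FD 19: (-22,0) -> (-41,0) [heading=180, draw]
REPEAT 3 [
  -- iteration 1/3 --
  BK 15: (-41,0) -> (-26,0) [heading=180, draw]
  FD 6: (-26,0) -> (-32,0) [heading=180, draw]
  -- iteration 2/3 --
  BK 15: (-32,0) -> (-17,0) [heading=180, draw]
  FD 6: (-17,0) -> (-23,0) [heading=180, draw]
  -- iteration 3/3 --
  BK 15: (-23,0) -> (-8,0) [heading=180, draw]
  FD 6: (-8,0) -> (-14,0) [heading=180, draw]
]
BK 9: (-14,0) -> (-5,0) [heading=180, draw]
RT 283: heading 180 -> 257
FD 5: (-5,0) -> (-6.125,-4.872) [heading=257, draw]
LT 191: heading 257 -> 88
Final: pos=(-6.125,-4.872), heading=88, 11 segment(s) drawn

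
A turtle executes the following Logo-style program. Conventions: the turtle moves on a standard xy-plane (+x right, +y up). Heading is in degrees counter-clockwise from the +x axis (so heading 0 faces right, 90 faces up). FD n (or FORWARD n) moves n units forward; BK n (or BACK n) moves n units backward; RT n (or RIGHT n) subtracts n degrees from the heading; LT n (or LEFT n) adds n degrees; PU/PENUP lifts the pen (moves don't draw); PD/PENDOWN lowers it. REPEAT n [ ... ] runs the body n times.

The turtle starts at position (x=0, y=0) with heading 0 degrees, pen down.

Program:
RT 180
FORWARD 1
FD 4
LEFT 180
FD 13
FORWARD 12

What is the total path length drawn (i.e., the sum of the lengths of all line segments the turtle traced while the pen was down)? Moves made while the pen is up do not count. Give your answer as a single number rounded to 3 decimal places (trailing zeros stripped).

Executing turtle program step by step:
Start: pos=(0,0), heading=0, pen down
RT 180: heading 0 -> 180
FD 1: (0,0) -> (-1,0) [heading=180, draw]
FD 4: (-1,0) -> (-5,0) [heading=180, draw]
LT 180: heading 180 -> 0
FD 13: (-5,0) -> (8,0) [heading=0, draw]
FD 12: (8,0) -> (20,0) [heading=0, draw]
Final: pos=(20,0), heading=0, 4 segment(s) drawn

Segment lengths:
  seg 1: (0,0) -> (-1,0), length = 1
  seg 2: (-1,0) -> (-5,0), length = 4
  seg 3: (-5,0) -> (8,0), length = 13
  seg 4: (8,0) -> (20,0), length = 12
Total = 30

Answer: 30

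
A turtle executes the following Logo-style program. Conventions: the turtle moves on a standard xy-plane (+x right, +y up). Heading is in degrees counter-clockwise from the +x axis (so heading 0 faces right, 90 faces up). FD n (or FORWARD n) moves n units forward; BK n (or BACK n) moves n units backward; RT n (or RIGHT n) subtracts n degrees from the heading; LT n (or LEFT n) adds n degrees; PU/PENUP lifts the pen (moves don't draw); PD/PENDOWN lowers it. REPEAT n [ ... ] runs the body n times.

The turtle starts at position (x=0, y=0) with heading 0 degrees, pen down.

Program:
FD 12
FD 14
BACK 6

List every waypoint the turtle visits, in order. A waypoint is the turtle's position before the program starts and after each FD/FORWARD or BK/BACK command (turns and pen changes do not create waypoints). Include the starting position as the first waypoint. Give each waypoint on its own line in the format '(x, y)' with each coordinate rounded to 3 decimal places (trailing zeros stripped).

Answer: (0, 0)
(12, 0)
(26, 0)
(20, 0)

Derivation:
Executing turtle program step by step:
Start: pos=(0,0), heading=0, pen down
FD 12: (0,0) -> (12,0) [heading=0, draw]
FD 14: (12,0) -> (26,0) [heading=0, draw]
BK 6: (26,0) -> (20,0) [heading=0, draw]
Final: pos=(20,0), heading=0, 3 segment(s) drawn
Waypoints (4 total):
(0, 0)
(12, 0)
(26, 0)
(20, 0)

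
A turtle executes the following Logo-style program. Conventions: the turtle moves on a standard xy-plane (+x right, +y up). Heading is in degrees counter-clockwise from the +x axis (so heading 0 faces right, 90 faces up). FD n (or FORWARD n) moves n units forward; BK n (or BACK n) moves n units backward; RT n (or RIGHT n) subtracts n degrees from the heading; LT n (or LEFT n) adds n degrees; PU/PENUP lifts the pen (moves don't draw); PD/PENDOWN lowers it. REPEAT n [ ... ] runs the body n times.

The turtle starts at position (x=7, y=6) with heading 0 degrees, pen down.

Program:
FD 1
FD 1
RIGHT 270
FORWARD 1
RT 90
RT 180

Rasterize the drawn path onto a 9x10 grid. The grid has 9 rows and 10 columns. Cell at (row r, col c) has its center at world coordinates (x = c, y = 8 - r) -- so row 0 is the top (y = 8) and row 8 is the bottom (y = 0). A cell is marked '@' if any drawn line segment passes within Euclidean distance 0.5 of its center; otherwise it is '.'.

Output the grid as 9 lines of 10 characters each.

Answer: ..........
.........@
.......@@@
..........
..........
..........
..........
..........
..........

Derivation:
Segment 0: (7,6) -> (8,6)
Segment 1: (8,6) -> (9,6)
Segment 2: (9,6) -> (9,7)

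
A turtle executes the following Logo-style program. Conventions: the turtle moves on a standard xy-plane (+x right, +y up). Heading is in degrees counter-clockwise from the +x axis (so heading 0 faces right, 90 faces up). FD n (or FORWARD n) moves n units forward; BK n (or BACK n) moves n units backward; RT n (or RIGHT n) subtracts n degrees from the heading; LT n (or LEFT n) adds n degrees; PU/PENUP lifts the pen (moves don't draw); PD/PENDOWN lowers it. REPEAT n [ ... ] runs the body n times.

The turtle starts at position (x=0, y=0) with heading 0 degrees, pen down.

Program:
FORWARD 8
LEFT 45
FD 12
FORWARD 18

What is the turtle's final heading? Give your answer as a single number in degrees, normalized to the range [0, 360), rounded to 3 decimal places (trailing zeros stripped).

Executing turtle program step by step:
Start: pos=(0,0), heading=0, pen down
FD 8: (0,0) -> (8,0) [heading=0, draw]
LT 45: heading 0 -> 45
FD 12: (8,0) -> (16.485,8.485) [heading=45, draw]
FD 18: (16.485,8.485) -> (29.213,21.213) [heading=45, draw]
Final: pos=(29.213,21.213), heading=45, 3 segment(s) drawn

Answer: 45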